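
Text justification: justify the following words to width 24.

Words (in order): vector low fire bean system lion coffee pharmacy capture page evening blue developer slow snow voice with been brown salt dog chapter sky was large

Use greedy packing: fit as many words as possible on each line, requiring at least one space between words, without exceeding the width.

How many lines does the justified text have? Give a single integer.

Line 1: ['vector', 'low', 'fire', 'bean'] (min_width=20, slack=4)
Line 2: ['system', 'lion', 'coffee'] (min_width=18, slack=6)
Line 3: ['pharmacy', 'capture', 'page'] (min_width=21, slack=3)
Line 4: ['evening', 'blue', 'developer'] (min_width=22, slack=2)
Line 5: ['slow', 'snow', 'voice', 'with'] (min_width=20, slack=4)
Line 6: ['been', 'brown', 'salt', 'dog'] (min_width=19, slack=5)
Line 7: ['chapter', 'sky', 'was', 'large'] (min_width=21, slack=3)
Total lines: 7

Answer: 7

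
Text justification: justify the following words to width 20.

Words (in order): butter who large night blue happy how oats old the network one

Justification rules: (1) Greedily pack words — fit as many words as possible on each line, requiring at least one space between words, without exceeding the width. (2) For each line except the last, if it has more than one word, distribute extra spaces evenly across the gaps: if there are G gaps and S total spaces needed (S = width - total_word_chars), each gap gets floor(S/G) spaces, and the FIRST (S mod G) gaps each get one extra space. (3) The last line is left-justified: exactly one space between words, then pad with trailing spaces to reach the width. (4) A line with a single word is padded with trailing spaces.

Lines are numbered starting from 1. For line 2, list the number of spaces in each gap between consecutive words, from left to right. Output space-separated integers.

Line 1: ['butter', 'who', 'large'] (min_width=16, slack=4)
Line 2: ['night', 'blue', 'happy', 'how'] (min_width=20, slack=0)
Line 3: ['oats', 'old', 'the', 'network'] (min_width=20, slack=0)
Line 4: ['one'] (min_width=3, slack=17)

Answer: 1 1 1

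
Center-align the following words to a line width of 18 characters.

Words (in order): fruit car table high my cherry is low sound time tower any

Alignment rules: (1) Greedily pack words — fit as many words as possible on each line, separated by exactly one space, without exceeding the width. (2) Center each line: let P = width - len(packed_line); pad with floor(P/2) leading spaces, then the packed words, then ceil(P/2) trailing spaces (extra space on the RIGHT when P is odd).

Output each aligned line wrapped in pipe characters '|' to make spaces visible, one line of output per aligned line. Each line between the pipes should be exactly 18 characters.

Line 1: ['fruit', 'car', 'table'] (min_width=15, slack=3)
Line 2: ['high', 'my', 'cherry', 'is'] (min_width=17, slack=1)
Line 3: ['low', 'sound', 'time'] (min_width=14, slack=4)
Line 4: ['tower', 'any'] (min_width=9, slack=9)

Answer: | fruit car table  |
|high my cherry is |
|  low sound time  |
|    tower any     |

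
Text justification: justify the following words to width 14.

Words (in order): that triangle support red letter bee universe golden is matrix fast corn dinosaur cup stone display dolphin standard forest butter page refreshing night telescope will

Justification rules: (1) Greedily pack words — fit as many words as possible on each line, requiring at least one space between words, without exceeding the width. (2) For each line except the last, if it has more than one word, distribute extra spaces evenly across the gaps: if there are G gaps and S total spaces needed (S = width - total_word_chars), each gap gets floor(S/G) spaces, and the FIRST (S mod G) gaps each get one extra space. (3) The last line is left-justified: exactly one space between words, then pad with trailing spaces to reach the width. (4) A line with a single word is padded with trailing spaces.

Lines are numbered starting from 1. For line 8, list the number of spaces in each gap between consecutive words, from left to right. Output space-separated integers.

Answer: 6

Derivation:
Line 1: ['that', 'triangle'] (min_width=13, slack=1)
Line 2: ['support', 'red'] (min_width=11, slack=3)
Line 3: ['letter', 'bee'] (min_width=10, slack=4)
Line 4: ['universe'] (min_width=8, slack=6)
Line 5: ['golden', 'is'] (min_width=9, slack=5)
Line 6: ['matrix', 'fast'] (min_width=11, slack=3)
Line 7: ['corn', 'dinosaur'] (min_width=13, slack=1)
Line 8: ['cup', 'stone'] (min_width=9, slack=5)
Line 9: ['display'] (min_width=7, slack=7)
Line 10: ['dolphin'] (min_width=7, slack=7)
Line 11: ['standard'] (min_width=8, slack=6)
Line 12: ['forest', 'butter'] (min_width=13, slack=1)
Line 13: ['page'] (min_width=4, slack=10)
Line 14: ['refreshing'] (min_width=10, slack=4)
Line 15: ['night'] (min_width=5, slack=9)
Line 16: ['telescope', 'will'] (min_width=14, slack=0)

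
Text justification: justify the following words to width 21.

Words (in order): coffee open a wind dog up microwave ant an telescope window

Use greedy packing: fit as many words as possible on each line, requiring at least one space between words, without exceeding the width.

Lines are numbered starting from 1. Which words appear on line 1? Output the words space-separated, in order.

Line 1: ['coffee', 'open', 'a', 'wind'] (min_width=18, slack=3)
Line 2: ['dog', 'up', 'microwave', 'ant'] (min_width=20, slack=1)
Line 3: ['an', 'telescope', 'window'] (min_width=19, slack=2)

Answer: coffee open a wind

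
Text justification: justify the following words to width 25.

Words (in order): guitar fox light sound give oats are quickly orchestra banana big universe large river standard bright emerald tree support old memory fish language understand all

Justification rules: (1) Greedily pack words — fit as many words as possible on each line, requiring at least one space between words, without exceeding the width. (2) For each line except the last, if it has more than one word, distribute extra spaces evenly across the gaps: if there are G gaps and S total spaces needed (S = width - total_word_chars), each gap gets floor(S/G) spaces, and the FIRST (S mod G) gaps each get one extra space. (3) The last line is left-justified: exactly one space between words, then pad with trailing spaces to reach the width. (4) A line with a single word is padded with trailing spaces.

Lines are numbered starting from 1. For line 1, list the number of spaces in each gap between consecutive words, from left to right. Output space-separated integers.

Line 1: ['guitar', 'fox', 'light', 'sound'] (min_width=22, slack=3)
Line 2: ['give', 'oats', 'are', 'quickly'] (min_width=21, slack=4)
Line 3: ['orchestra', 'banana', 'big'] (min_width=20, slack=5)
Line 4: ['universe', 'large', 'river'] (min_width=20, slack=5)
Line 5: ['standard', 'bright', 'emerald'] (min_width=23, slack=2)
Line 6: ['tree', 'support', 'old', 'memory'] (min_width=23, slack=2)
Line 7: ['fish', 'language', 'understand'] (min_width=24, slack=1)
Line 8: ['all'] (min_width=3, slack=22)

Answer: 2 2 2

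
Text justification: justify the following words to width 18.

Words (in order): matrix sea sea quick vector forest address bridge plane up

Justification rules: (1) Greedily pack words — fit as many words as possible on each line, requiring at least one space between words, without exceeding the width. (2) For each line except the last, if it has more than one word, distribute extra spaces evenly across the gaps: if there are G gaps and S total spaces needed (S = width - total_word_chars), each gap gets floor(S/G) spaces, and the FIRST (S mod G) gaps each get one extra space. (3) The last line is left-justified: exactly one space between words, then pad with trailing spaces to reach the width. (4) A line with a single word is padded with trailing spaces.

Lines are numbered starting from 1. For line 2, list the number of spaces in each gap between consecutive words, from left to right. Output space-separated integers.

Line 1: ['matrix', 'sea', 'sea'] (min_width=14, slack=4)
Line 2: ['quick', 'vector'] (min_width=12, slack=6)
Line 3: ['forest', 'address'] (min_width=14, slack=4)
Line 4: ['bridge', 'plane', 'up'] (min_width=15, slack=3)

Answer: 7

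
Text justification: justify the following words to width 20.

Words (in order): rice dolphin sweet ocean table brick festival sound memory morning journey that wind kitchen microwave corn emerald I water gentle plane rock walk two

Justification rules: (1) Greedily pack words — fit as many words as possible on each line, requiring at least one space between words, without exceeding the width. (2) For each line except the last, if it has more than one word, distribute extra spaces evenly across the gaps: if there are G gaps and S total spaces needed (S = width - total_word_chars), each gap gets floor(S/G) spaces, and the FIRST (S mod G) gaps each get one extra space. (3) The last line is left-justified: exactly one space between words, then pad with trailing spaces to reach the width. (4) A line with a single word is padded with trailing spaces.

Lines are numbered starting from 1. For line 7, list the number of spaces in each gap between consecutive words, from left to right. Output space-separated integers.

Answer: 1 1 1

Derivation:
Line 1: ['rice', 'dolphin', 'sweet'] (min_width=18, slack=2)
Line 2: ['ocean', 'table', 'brick'] (min_width=17, slack=3)
Line 3: ['festival', 'sound'] (min_width=14, slack=6)
Line 4: ['memory', 'morning'] (min_width=14, slack=6)
Line 5: ['journey', 'that', 'wind'] (min_width=17, slack=3)
Line 6: ['kitchen', 'microwave'] (min_width=17, slack=3)
Line 7: ['corn', 'emerald', 'I', 'water'] (min_width=20, slack=0)
Line 8: ['gentle', 'plane', 'rock'] (min_width=17, slack=3)
Line 9: ['walk', 'two'] (min_width=8, slack=12)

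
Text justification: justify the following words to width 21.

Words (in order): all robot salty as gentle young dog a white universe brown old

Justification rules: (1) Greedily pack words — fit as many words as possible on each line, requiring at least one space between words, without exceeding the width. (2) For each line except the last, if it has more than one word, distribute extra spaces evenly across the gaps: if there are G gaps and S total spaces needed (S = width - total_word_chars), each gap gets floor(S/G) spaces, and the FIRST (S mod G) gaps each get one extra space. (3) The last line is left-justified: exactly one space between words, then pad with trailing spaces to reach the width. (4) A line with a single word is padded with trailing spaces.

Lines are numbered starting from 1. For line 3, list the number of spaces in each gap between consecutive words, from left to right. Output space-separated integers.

Answer: 2 1

Derivation:
Line 1: ['all', 'robot', 'salty', 'as'] (min_width=18, slack=3)
Line 2: ['gentle', 'young', 'dog', 'a'] (min_width=18, slack=3)
Line 3: ['white', 'universe', 'brown'] (min_width=20, slack=1)
Line 4: ['old'] (min_width=3, slack=18)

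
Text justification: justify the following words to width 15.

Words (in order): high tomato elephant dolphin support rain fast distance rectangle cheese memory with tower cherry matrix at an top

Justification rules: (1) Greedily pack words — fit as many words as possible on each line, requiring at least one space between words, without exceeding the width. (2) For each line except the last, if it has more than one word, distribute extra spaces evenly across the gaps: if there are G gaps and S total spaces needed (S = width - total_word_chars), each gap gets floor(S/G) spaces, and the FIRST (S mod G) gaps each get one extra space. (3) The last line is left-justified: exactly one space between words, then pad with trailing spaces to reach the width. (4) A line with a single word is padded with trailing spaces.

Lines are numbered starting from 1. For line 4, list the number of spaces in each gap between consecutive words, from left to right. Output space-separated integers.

Line 1: ['high', 'tomato'] (min_width=11, slack=4)
Line 2: ['elephant'] (min_width=8, slack=7)
Line 3: ['dolphin', 'support'] (min_width=15, slack=0)
Line 4: ['rain', 'fast'] (min_width=9, slack=6)
Line 5: ['distance'] (min_width=8, slack=7)
Line 6: ['rectangle'] (min_width=9, slack=6)
Line 7: ['cheese', 'memory'] (min_width=13, slack=2)
Line 8: ['with', 'tower'] (min_width=10, slack=5)
Line 9: ['cherry', 'matrix'] (min_width=13, slack=2)
Line 10: ['at', 'an', 'top'] (min_width=9, slack=6)

Answer: 7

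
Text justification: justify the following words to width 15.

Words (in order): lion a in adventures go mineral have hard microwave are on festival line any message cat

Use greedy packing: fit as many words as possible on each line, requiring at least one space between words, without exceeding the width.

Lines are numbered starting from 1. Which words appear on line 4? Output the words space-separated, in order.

Answer: hard microwave

Derivation:
Line 1: ['lion', 'a', 'in'] (min_width=9, slack=6)
Line 2: ['adventures', 'go'] (min_width=13, slack=2)
Line 3: ['mineral', 'have'] (min_width=12, slack=3)
Line 4: ['hard', 'microwave'] (min_width=14, slack=1)
Line 5: ['are', 'on', 'festival'] (min_width=15, slack=0)
Line 6: ['line', 'any'] (min_width=8, slack=7)
Line 7: ['message', 'cat'] (min_width=11, slack=4)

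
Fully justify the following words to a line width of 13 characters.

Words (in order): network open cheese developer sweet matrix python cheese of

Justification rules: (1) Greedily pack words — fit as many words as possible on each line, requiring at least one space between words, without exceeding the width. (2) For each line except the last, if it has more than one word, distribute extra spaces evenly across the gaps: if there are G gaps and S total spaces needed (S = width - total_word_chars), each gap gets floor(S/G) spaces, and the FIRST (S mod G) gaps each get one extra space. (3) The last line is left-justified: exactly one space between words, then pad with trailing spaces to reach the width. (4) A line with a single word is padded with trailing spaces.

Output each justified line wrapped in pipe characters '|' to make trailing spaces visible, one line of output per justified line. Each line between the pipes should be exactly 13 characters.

Line 1: ['network', 'open'] (min_width=12, slack=1)
Line 2: ['cheese'] (min_width=6, slack=7)
Line 3: ['developer'] (min_width=9, slack=4)
Line 4: ['sweet', 'matrix'] (min_width=12, slack=1)
Line 5: ['python', 'cheese'] (min_width=13, slack=0)
Line 6: ['of'] (min_width=2, slack=11)

Answer: |network  open|
|cheese       |
|developer    |
|sweet  matrix|
|python cheese|
|of           |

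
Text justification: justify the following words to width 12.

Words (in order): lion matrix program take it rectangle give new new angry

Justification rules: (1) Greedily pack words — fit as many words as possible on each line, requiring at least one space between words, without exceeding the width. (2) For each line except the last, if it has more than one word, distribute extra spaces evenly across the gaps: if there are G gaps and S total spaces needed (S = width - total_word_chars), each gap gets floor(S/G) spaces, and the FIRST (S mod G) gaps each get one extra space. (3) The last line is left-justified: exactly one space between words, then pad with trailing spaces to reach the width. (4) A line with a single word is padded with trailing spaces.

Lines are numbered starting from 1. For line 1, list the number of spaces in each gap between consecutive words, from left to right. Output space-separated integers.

Line 1: ['lion', 'matrix'] (min_width=11, slack=1)
Line 2: ['program', 'take'] (min_width=12, slack=0)
Line 3: ['it', 'rectangle'] (min_width=12, slack=0)
Line 4: ['give', 'new', 'new'] (min_width=12, slack=0)
Line 5: ['angry'] (min_width=5, slack=7)

Answer: 2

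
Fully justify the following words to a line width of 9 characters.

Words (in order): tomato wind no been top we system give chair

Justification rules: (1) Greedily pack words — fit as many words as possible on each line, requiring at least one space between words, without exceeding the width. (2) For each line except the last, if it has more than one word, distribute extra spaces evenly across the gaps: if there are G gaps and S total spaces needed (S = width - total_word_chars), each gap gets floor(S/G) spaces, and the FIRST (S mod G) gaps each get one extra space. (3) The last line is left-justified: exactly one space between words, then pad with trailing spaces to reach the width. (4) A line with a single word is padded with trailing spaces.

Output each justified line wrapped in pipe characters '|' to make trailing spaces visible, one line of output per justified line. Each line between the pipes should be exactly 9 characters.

Answer: |tomato   |
|wind   no|
|been  top|
|we system|
|give     |
|chair    |

Derivation:
Line 1: ['tomato'] (min_width=6, slack=3)
Line 2: ['wind', 'no'] (min_width=7, slack=2)
Line 3: ['been', 'top'] (min_width=8, slack=1)
Line 4: ['we', 'system'] (min_width=9, slack=0)
Line 5: ['give'] (min_width=4, slack=5)
Line 6: ['chair'] (min_width=5, slack=4)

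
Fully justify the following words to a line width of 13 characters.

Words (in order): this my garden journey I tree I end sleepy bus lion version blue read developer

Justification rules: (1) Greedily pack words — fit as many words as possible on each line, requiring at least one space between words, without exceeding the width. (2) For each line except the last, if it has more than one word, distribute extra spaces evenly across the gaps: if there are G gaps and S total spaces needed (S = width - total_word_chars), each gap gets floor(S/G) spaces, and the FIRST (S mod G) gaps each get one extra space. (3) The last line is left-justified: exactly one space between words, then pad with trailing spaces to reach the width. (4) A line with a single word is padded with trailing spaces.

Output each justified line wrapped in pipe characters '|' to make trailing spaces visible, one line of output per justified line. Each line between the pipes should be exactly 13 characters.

Answer: |this       my|
|garden       |
|journey     I|
|tree   I  end|
|sleepy    bus|
|lion  version|
|blue     read|
|developer    |

Derivation:
Line 1: ['this', 'my'] (min_width=7, slack=6)
Line 2: ['garden'] (min_width=6, slack=7)
Line 3: ['journey', 'I'] (min_width=9, slack=4)
Line 4: ['tree', 'I', 'end'] (min_width=10, slack=3)
Line 5: ['sleepy', 'bus'] (min_width=10, slack=3)
Line 6: ['lion', 'version'] (min_width=12, slack=1)
Line 7: ['blue', 'read'] (min_width=9, slack=4)
Line 8: ['developer'] (min_width=9, slack=4)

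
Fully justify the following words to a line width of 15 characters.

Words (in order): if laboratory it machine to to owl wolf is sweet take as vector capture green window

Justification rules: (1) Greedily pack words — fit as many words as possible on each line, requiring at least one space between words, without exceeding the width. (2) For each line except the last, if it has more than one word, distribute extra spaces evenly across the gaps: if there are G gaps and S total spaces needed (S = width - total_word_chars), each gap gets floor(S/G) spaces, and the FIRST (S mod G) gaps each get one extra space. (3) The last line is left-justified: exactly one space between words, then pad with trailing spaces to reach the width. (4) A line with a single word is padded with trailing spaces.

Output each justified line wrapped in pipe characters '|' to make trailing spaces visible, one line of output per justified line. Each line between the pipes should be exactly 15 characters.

Answer: |if   laboratory|
|it  machine  to|
|to  owl wolf is|
|sweet  take  as|
|vector  capture|
|green window   |

Derivation:
Line 1: ['if', 'laboratory'] (min_width=13, slack=2)
Line 2: ['it', 'machine', 'to'] (min_width=13, slack=2)
Line 3: ['to', 'owl', 'wolf', 'is'] (min_width=14, slack=1)
Line 4: ['sweet', 'take', 'as'] (min_width=13, slack=2)
Line 5: ['vector', 'capture'] (min_width=14, slack=1)
Line 6: ['green', 'window'] (min_width=12, slack=3)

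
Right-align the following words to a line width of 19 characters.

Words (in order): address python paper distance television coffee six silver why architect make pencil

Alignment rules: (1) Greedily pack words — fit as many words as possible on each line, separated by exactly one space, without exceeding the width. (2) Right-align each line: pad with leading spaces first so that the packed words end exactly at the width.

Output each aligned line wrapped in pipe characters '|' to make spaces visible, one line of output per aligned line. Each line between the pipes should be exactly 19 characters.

Answer: |     address python|
|     paper distance|
|  television coffee|
|     six silver why|
|     architect make|
|             pencil|

Derivation:
Line 1: ['address', 'python'] (min_width=14, slack=5)
Line 2: ['paper', 'distance'] (min_width=14, slack=5)
Line 3: ['television', 'coffee'] (min_width=17, slack=2)
Line 4: ['six', 'silver', 'why'] (min_width=14, slack=5)
Line 5: ['architect', 'make'] (min_width=14, slack=5)
Line 6: ['pencil'] (min_width=6, slack=13)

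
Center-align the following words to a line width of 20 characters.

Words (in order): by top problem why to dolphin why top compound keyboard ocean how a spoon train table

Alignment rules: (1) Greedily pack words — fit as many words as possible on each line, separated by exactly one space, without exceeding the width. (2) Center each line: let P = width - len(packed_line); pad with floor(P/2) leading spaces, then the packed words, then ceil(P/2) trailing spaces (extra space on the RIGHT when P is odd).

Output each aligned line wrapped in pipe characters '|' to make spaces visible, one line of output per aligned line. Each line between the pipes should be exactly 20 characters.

Line 1: ['by', 'top', 'problem', 'why'] (min_width=18, slack=2)
Line 2: ['to', 'dolphin', 'why', 'top'] (min_width=18, slack=2)
Line 3: ['compound', 'keyboard'] (min_width=17, slack=3)
Line 4: ['ocean', 'how', 'a', 'spoon'] (min_width=17, slack=3)
Line 5: ['train', 'table'] (min_width=11, slack=9)

Answer: | by top problem why |
| to dolphin why top |
| compound keyboard  |
| ocean how a spoon  |
|    train table     |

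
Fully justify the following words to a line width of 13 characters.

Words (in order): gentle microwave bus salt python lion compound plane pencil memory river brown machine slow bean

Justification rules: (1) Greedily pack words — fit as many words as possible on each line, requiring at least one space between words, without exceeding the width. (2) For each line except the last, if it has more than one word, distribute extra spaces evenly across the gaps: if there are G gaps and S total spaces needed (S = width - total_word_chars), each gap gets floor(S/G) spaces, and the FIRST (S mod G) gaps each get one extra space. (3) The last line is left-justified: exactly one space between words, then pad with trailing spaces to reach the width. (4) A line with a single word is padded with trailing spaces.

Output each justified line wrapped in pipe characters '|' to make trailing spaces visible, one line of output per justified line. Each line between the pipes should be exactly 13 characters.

Line 1: ['gentle'] (min_width=6, slack=7)
Line 2: ['microwave', 'bus'] (min_width=13, slack=0)
Line 3: ['salt', 'python'] (min_width=11, slack=2)
Line 4: ['lion', 'compound'] (min_width=13, slack=0)
Line 5: ['plane', 'pencil'] (min_width=12, slack=1)
Line 6: ['memory', 'river'] (min_width=12, slack=1)
Line 7: ['brown', 'machine'] (min_width=13, slack=0)
Line 8: ['slow', 'bean'] (min_width=9, slack=4)

Answer: |gentle       |
|microwave bus|
|salt   python|
|lion compound|
|plane  pencil|
|memory  river|
|brown machine|
|slow bean    |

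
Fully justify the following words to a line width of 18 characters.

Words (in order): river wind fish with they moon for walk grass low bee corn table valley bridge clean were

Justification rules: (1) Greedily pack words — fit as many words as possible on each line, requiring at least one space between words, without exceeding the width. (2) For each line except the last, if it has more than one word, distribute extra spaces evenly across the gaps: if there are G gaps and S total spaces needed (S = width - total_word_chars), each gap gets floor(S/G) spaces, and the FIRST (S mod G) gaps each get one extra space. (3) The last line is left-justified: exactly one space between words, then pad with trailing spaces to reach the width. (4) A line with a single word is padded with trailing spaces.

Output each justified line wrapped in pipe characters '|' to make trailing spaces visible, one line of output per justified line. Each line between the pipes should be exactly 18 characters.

Answer: |river   wind  fish|
|with they moon for|
|walk grass low bee|
|corn  table valley|
|bridge clean were |

Derivation:
Line 1: ['river', 'wind', 'fish'] (min_width=15, slack=3)
Line 2: ['with', 'they', 'moon', 'for'] (min_width=18, slack=0)
Line 3: ['walk', 'grass', 'low', 'bee'] (min_width=18, slack=0)
Line 4: ['corn', 'table', 'valley'] (min_width=17, slack=1)
Line 5: ['bridge', 'clean', 'were'] (min_width=17, slack=1)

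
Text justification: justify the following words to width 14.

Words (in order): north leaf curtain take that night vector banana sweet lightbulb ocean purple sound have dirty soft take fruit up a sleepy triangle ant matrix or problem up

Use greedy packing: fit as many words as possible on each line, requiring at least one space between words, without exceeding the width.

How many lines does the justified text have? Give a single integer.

Line 1: ['north', 'leaf'] (min_width=10, slack=4)
Line 2: ['curtain', 'take'] (min_width=12, slack=2)
Line 3: ['that', 'night'] (min_width=10, slack=4)
Line 4: ['vector', 'banana'] (min_width=13, slack=1)
Line 5: ['sweet'] (min_width=5, slack=9)
Line 6: ['lightbulb'] (min_width=9, slack=5)
Line 7: ['ocean', 'purple'] (min_width=12, slack=2)
Line 8: ['sound', 'have'] (min_width=10, slack=4)
Line 9: ['dirty', 'soft'] (min_width=10, slack=4)
Line 10: ['take', 'fruit', 'up'] (min_width=13, slack=1)
Line 11: ['a', 'sleepy'] (min_width=8, slack=6)
Line 12: ['triangle', 'ant'] (min_width=12, slack=2)
Line 13: ['matrix', 'or'] (min_width=9, slack=5)
Line 14: ['problem', 'up'] (min_width=10, slack=4)
Total lines: 14

Answer: 14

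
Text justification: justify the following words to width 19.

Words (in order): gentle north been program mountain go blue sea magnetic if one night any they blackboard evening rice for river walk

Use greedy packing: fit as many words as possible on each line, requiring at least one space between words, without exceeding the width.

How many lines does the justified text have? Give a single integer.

Answer: 7

Derivation:
Line 1: ['gentle', 'north', 'been'] (min_width=17, slack=2)
Line 2: ['program', 'mountain', 'go'] (min_width=19, slack=0)
Line 3: ['blue', 'sea', 'magnetic'] (min_width=17, slack=2)
Line 4: ['if', 'one', 'night', 'any'] (min_width=16, slack=3)
Line 5: ['they', 'blackboard'] (min_width=15, slack=4)
Line 6: ['evening', 'rice', 'for'] (min_width=16, slack=3)
Line 7: ['river', 'walk'] (min_width=10, slack=9)
Total lines: 7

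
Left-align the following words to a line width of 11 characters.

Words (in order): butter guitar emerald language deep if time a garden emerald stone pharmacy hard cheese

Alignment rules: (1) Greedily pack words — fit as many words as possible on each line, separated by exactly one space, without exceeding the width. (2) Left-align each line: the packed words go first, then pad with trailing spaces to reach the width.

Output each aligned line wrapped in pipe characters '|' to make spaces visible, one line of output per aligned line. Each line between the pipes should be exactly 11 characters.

Answer: |butter     |
|guitar     |
|emerald    |
|language   |
|deep if    |
|time a     |
|garden     |
|emerald    |
|stone      |
|pharmacy   |
|hard cheese|

Derivation:
Line 1: ['butter'] (min_width=6, slack=5)
Line 2: ['guitar'] (min_width=6, slack=5)
Line 3: ['emerald'] (min_width=7, slack=4)
Line 4: ['language'] (min_width=8, slack=3)
Line 5: ['deep', 'if'] (min_width=7, slack=4)
Line 6: ['time', 'a'] (min_width=6, slack=5)
Line 7: ['garden'] (min_width=6, slack=5)
Line 8: ['emerald'] (min_width=7, slack=4)
Line 9: ['stone'] (min_width=5, slack=6)
Line 10: ['pharmacy'] (min_width=8, slack=3)
Line 11: ['hard', 'cheese'] (min_width=11, slack=0)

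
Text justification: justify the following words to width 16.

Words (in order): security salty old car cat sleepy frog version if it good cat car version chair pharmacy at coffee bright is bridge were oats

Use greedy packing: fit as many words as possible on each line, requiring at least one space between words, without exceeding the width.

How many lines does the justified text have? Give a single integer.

Line 1: ['security', 'salty'] (min_width=14, slack=2)
Line 2: ['old', 'car', 'cat'] (min_width=11, slack=5)
Line 3: ['sleepy', 'frog'] (min_width=11, slack=5)
Line 4: ['version', 'if', 'it'] (min_width=13, slack=3)
Line 5: ['good', 'cat', 'car'] (min_width=12, slack=4)
Line 6: ['version', 'chair'] (min_width=13, slack=3)
Line 7: ['pharmacy', 'at'] (min_width=11, slack=5)
Line 8: ['coffee', 'bright', 'is'] (min_width=16, slack=0)
Line 9: ['bridge', 'were', 'oats'] (min_width=16, slack=0)
Total lines: 9

Answer: 9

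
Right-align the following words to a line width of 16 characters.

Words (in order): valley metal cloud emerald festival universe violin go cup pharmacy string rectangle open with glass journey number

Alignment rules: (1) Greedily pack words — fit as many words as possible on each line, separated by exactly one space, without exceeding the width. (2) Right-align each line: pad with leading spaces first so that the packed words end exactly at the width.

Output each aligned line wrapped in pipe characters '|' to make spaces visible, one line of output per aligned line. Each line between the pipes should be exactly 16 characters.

Answer: |    valley metal|
|   cloud emerald|
|        festival|
| universe violin|
| go cup pharmacy|
|string rectangle|
| open with glass|
|  journey number|

Derivation:
Line 1: ['valley', 'metal'] (min_width=12, slack=4)
Line 2: ['cloud', 'emerald'] (min_width=13, slack=3)
Line 3: ['festival'] (min_width=8, slack=8)
Line 4: ['universe', 'violin'] (min_width=15, slack=1)
Line 5: ['go', 'cup', 'pharmacy'] (min_width=15, slack=1)
Line 6: ['string', 'rectangle'] (min_width=16, slack=0)
Line 7: ['open', 'with', 'glass'] (min_width=15, slack=1)
Line 8: ['journey', 'number'] (min_width=14, slack=2)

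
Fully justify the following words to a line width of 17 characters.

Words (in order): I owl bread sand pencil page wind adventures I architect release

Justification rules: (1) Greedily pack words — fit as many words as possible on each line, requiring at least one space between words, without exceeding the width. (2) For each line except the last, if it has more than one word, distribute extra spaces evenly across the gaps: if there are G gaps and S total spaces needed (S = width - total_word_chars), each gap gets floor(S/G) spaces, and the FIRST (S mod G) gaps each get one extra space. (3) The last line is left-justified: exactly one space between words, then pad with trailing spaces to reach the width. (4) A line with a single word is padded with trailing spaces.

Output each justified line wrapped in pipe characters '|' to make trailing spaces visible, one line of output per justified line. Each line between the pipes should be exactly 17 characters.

Answer: |I  owl bread sand|
|pencil  page wind|
|adventures      I|
|architect release|

Derivation:
Line 1: ['I', 'owl', 'bread', 'sand'] (min_width=16, slack=1)
Line 2: ['pencil', 'page', 'wind'] (min_width=16, slack=1)
Line 3: ['adventures', 'I'] (min_width=12, slack=5)
Line 4: ['architect', 'release'] (min_width=17, slack=0)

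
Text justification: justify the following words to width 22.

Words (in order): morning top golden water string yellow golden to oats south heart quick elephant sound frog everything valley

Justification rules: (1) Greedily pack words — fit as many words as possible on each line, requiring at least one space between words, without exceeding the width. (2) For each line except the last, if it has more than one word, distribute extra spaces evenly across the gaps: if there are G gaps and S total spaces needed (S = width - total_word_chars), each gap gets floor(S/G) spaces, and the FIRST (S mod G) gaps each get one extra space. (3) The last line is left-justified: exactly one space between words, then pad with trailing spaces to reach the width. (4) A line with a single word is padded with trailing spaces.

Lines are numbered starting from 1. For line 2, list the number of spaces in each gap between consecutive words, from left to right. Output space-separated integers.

Line 1: ['morning', 'top', 'golden'] (min_width=18, slack=4)
Line 2: ['water', 'string', 'yellow'] (min_width=19, slack=3)
Line 3: ['golden', 'to', 'oats', 'south'] (min_width=20, slack=2)
Line 4: ['heart', 'quick', 'elephant'] (min_width=20, slack=2)
Line 5: ['sound', 'frog', 'everything'] (min_width=21, slack=1)
Line 6: ['valley'] (min_width=6, slack=16)

Answer: 3 2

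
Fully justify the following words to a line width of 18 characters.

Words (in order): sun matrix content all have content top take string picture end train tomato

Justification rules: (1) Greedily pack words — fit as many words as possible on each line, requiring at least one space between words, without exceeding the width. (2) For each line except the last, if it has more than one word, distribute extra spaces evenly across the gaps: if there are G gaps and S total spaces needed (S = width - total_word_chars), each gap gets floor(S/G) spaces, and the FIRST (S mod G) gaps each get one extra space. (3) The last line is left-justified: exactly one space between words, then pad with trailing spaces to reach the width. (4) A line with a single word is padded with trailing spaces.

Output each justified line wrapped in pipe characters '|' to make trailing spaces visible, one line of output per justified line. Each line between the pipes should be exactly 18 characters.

Line 1: ['sun', 'matrix', 'content'] (min_width=18, slack=0)
Line 2: ['all', 'have', 'content'] (min_width=16, slack=2)
Line 3: ['top', 'take', 'string'] (min_width=15, slack=3)
Line 4: ['picture', 'end', 'train'] (min_width=17, slack=1)
Line 5: ['tomato'] (min_width=6, slack=12)

Answer: |sun matrix content|
|all  have  content|
|top   take  string|
|picture  end train|
|tomato            |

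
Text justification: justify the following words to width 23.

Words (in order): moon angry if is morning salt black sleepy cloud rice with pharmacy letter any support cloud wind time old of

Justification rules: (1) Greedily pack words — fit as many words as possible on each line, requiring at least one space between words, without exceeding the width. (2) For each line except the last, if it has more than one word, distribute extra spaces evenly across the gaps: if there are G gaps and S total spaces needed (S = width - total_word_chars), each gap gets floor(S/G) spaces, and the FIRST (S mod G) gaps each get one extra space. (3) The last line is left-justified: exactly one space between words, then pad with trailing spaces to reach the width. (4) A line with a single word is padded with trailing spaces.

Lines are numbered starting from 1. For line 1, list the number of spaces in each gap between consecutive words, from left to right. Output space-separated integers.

Line 1: ['moon', 'angry', 'if', 'is'] (min_width=16, slack=7)
Line 2: ['morning', 'salt', 'black'] (min_width=18, slack=5)
Line 3: ['sleepy', 'cloud', 'rice', 'with'] (min_width=22, slack=1)
Line 4: ['pharmacy', 'letter', 'any'] (min_width=19, slack=4)
Line 5: ['support', 'cloud', 'wind', 'time'] (min_width=23, slack=0)
Line 6: ['old', 'of'] (min_width=6, slack=17)

Answer: 4 3 3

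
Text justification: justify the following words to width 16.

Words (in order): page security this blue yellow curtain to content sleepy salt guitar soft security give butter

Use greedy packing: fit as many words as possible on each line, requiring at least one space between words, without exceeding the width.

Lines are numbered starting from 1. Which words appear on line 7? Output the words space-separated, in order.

Answer: butter

Derivation:
Line 1: ['page', 'security'] (min_width=13, slack=3)
Line 2: ['this', 'blue', 'yellow'] (min_width=16, slack=0)
Line 3: ['curtain', 'to'] (min_width=10, slack=6)
Line 4: ['content', 'sleepy'] (min_width=14, slack=2)
Line 5: ['salt', 'guitar', 'soft'] (min_width=16, slack=0)
Line 6: ['security', 'give'] (min_width=13, slack=3)
Line 7: ['butter'] (min_width=6, slack=10)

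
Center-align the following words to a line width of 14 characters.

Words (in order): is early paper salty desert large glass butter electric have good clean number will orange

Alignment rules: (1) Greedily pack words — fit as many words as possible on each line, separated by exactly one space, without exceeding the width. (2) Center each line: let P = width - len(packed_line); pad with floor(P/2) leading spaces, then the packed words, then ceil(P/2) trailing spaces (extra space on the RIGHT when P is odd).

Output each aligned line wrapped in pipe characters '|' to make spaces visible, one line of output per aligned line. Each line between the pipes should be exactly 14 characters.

Answer: |is early paper|
| salty desert |
| large glass  |
|    butter    |
|electric have |
|  good clean  |
| number will  |
|    orange    |

Derivation:
Line 1: ['is', 'early', 'paper'] (min_width=14, slack=0)
Line 2: ['salty', 'desert'] (min_width=12, slack=2)
Line 3: ['large', 'glass'] (min_width=11, slack=3)
Line 4: ['butter'] (min_width=6, slack=8)
Line 5: ['electric', 'have'] (min_width=13, slack=1)
Line 6: ['good', 'clean'] (min_width=10, slack=4)
Line 7: ['number', 'will'] (min_width=11, slack=3)
Line 8: ['orange'] (min_width=6, slack=8)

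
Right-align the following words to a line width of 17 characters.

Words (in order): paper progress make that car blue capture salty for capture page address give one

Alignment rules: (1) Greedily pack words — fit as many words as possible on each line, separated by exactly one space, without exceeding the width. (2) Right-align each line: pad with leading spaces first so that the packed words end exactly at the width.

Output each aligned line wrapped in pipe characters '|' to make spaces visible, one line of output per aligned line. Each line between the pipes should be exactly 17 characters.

Answer: |   paper progress|
|    make that car|
|     blue capture|
|salty for capture|
|page address give|
|              one|

Derivation:
Line 1: ['paper', 'progress'] (min_width=14, slack=3)
Line 2: ['make', 'that', 'car'] (min_width=13, slack=4)
Line 3: ['blue', 'capture'] (min_width=12, slack=5)
Line 4: ['salty', 'for', 'capture'] (min_width=17, slack=0)
Line 5: ['page', 'address', 'give'] (min_width=17, slack=0)
Line 6: ['one'] (min_width=3, slack=14)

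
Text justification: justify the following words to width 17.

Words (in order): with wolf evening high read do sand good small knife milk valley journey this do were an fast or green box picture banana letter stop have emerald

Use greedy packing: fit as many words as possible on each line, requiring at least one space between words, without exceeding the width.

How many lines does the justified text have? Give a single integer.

Answer: 9

Derivation:
Line 1: ['with', 'wolf', 'evening'] (min_width=17, slack=0)
Line 2: ['high', 'read', 'do', 'sand'] (min_width=17, slack=0)
Line 3: ['good', 'small', 'knife'] (min_width=16, slack=1)
Line 4: ['milk', 'valley'] (min_width=11, slack=6)
Line 5: ['journey', 'this', 'do'] (min_width=15, slack=2)
Line 6: ['were', 'an', 'fast', 'or'] (min_width=15, slack=2)
Line 7: ['green', 'box', 'picture'] (min_width=17, slack=0)
Line 8: ['banana', 'letter'] (min_width=13, slack=4)
Line 9: ['stop', 'have', 'emerald'] (min_width=17, slack=0)
Total lines: 9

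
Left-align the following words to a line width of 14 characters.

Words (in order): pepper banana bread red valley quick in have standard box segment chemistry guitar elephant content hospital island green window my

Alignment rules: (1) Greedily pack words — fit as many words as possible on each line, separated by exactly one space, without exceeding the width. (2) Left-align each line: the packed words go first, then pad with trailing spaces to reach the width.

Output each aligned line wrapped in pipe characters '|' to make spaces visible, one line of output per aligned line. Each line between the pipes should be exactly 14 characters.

Answer: |pepper banana |
|bread red     |
|valley quick  |
|in have       |
|standard box  |
|segment       |
|chemistry     |
|guitar        |
|elephant      |
|content       |
|hospital      |
|island green  |
|window my     |

Derivation:
Line 1: ['pepper', 'banana'] (min_width=13, slack=1)
Line 2: ['bread', 'red'] (min_width=9, slack=5)
Line 3: ['valley', 'quick'] (min_width=12, slack=2)
Line 4: ['in', 'have'] (min_width=7, slack=7)
Line 5: ['standard', 'box'] (min_width=12, slack=2)
Line 6: ['segment'] (min_width=7, slack=7)
Line 7: ['chemistry'] (min_width=9, slack=5)
Line 8: ['guitar'] (min_width=6, slack=8)
Line 9: ['elephant'] (min_width=8, slack=6)
Line 10: ['content'] (min_width=7, slack=7)
Line 11: ['hospital'] (min_width=8, slack=6)
Line 12: ['island', 'green'] (min_width=12, slack=2)
Line 13: ['window', 'my'] (min_width=9, slack=5)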